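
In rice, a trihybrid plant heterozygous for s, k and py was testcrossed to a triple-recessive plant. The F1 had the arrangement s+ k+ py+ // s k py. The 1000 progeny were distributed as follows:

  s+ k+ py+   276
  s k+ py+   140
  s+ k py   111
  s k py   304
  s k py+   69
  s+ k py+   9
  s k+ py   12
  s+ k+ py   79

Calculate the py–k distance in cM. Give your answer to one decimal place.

16.9 cM

The two rarest classes, s+ k py+ and s k+ py, are the double crossovers. Comparing them with the parentals, only the k allele has switched, so k is the middle locus and the order is s – k – py.
Crossovers in the k–py interval produce the single-crossover classes s+ k+ py and s k py+ (79 + 69 = 148) plus the double crossovers (21).
RF(k–py) = (148 + 21) / 1000 = 169/1000 = 0.1690 → 16.9 cM.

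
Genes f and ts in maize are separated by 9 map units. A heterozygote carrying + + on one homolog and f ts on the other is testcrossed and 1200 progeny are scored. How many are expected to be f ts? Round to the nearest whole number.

546

A map distance of 9 map units corresponds to a recombination frequency of 0.090.
The F1 is + + / f ts, so f ts is a parental gamete class with expected frequency (1 − r)/2 = 0.910/2 = 0.4550.
Expected number = 0.4550 × 1200 = 546.00 ≈ 546.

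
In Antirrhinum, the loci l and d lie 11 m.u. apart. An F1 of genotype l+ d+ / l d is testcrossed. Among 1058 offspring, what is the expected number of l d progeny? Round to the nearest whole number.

A map distance of 11 m.u. corresponds to a recombination frequency of 0.110.
The F1 is l+ d+ / l d, so l d is a parental gamete class with expected frequency (1 − r)/2 = 0.890/2 = 0.4450.
Expected number = 0.4450 × 1058 = 470.81 ≈ 471.

471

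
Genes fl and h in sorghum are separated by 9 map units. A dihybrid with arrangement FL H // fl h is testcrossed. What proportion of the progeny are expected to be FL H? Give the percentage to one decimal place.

45.5%

A map distance of 9 map units corresponds to a recombination frequency of 0.090.
The F1 is FL H / fl h, so FL H is a parental gamete class with expected frequency (1 − r)/2 = 0.910/2 = 0.4550.
That is 0.4550 = 45.5% of the progeny.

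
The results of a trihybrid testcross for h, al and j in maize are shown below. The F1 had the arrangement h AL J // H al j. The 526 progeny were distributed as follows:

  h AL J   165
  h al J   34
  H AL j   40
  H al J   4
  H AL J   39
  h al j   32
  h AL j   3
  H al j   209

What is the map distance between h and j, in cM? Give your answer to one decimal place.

The two rarest classes, h AL j and H al J, are the double crossovers. Comparing them with the parentals, only the j allele has switched, so j is the middle locus and the order is al – j – h.
Crossovers in the j–h interval produce the single-crossover classes H AL J and h al j (39 + 32 = 71) plus the double crossovers (7).
RF(j–h) = (71 + 7) / 526 = 78/526 = 0.1483 → 14.8 cM.

14.8 cM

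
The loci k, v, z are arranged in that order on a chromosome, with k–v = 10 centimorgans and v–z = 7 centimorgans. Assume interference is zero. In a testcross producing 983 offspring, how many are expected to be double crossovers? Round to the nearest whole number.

Map distances give recombination frequencies of 0.100 and 0.070 for the two intervals.
With no interference, expected double-crossover frequency = 0.100 × 0.070 = 0.00700.
Expected number = 0.00700 × 983 = 6.88 ≈ 7.

7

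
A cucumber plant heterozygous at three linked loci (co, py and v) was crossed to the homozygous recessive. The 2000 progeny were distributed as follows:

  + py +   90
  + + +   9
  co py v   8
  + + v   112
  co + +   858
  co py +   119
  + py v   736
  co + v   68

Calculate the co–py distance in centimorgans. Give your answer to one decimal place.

The two most frequent reciprocal classes, + py v and co + +, are the parental types, so the F1 was + py v / co + +.
The two rarest classes, co py v and + + +, are the double crossovers. Comparing them with the parentals, only the co allele has switched, so co is the middle locus and the order is py – co – v.
Crossovers in the py–co interval produce the single-crossover classes + + v and co py + (112 + 119 = 231) plus the double crossovers (17).
RF(py–co) = (231 + 17) / 2000 = 248/2000 = 0.1240 → 12.4 centimorgans.

12.4 centimorgans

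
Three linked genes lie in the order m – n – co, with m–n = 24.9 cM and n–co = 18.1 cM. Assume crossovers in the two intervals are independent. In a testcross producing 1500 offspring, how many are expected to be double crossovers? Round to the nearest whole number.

68

Map distances give recombination frequencies of 0.249 and 0.181 for the two intervals.
With no interference, expected double-crossover frequency = 0.249 × 0.181 = 0.04507.
Expected number = 0.04507 × 1500 = 67.60 ≈ 68.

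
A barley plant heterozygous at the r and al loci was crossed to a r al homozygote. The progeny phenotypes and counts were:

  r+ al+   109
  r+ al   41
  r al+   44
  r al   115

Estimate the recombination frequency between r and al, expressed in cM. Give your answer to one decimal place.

27.5 cM

The two most frequent classes, r+ al+ (109) and r al (115), are the parental types, so the F1 was r+ al+ / r al.
The recombinant classes are r+ al and r al+: 41 + 44 = 85.
Recombination frequency = 85/309 = 0.2751 ≈ 27.5%, i.e. 27.5 cM.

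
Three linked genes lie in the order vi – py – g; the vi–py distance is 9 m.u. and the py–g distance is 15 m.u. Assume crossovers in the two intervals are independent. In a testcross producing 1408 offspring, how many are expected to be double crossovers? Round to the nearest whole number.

Map distances give recombination frequencies of 0.090 and 0.150 for the two intervals.
With no interference, expected double-crossover frequency = 0.090 × 0.150 = 0.01350.
Expected number = 0.01350 × 1408 = 19.01 ≈ 19.

19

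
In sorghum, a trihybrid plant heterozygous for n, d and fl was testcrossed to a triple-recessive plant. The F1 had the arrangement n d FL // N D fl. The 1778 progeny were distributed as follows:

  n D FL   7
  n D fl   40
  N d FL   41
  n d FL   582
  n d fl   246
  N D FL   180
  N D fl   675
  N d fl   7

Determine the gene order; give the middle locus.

d

The two rarest classes, n D FL and N d fl, are the double crossovers. Comparing them with the parentals, only the d allele has switched, so d is the middle locus and the order is n – d – fl.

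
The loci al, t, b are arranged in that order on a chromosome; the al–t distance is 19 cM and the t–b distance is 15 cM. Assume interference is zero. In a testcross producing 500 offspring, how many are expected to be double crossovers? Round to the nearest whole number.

Map distances give recombination frequencies of 0.190 and 0.150 for the two intervals.
With no interference, expected double-crossover frequency = 0.190 × 0.150 = 0.02850.
Expected number = 0.02850 × 500 = 14.25 ≈ 14.

14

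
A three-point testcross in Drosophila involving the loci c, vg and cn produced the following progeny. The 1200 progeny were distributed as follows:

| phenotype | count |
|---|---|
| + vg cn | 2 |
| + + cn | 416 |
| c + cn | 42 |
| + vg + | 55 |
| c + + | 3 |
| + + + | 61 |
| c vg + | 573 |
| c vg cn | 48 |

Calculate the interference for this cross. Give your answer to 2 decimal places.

0.48

The two most frequent reciprocal classes, + + cn and c vg +, are the parental types, so the F1 was + + cn / c vg +.
The two rarest classes, + vg cn and c + +, are the double crossovers. Comparing them with the parentals, only the vg allele has switched, so vg is the middle locus and the order is c – vg – cn.
c–vg: (97 + 5)/1200 = 0.0850; vg–cn: (109 + 5)/1200 = 0.0950.
Expected DCO frequency = 0.0850 × 0.0950 ≈ 0.00808; observed = 5/1200 ≈ 0.00417.
Coefficient of coincidence = 0.00417/0.00808 ≈ 0.52; interference = 1 − 0.52 = 0.48.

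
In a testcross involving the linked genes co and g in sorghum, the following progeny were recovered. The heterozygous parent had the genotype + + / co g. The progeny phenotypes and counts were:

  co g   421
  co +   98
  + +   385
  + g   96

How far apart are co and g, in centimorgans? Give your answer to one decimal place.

The recombinant classes are + g and co +: 96 + 98 = 194.
Recombination frequency = 194/1000 = 0.1940 ≈ 19.4%, i.e. 19.4 centimorgans.

19.4 centimorgans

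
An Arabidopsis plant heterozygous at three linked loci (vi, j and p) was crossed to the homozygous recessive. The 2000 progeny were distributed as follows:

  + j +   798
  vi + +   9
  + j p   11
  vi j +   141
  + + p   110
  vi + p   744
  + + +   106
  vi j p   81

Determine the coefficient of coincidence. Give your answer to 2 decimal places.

0.71

The two most frequent reciprocal classes, vi + p and + j +, are the parental types, so the F1 was vi + p / + j +.
The two rarest classes, vi + + and + j p, are the double crossovers. Comparing them with the parentals, only the p allele has switched, so p is the middle locus and the order is j – p – vi.
j–p: (187 + 20)/2000 = 0.1035; p–vi: (251 + 20)/2000 = 0.1355.
Expected DCO frequency = 0.1035 × 0.1355 ≈ 0.01402; observed = 20/2000 ≈ 0.01000.
Coefficient of coincidence = 0.01000/0.01402 ≈ 0.71.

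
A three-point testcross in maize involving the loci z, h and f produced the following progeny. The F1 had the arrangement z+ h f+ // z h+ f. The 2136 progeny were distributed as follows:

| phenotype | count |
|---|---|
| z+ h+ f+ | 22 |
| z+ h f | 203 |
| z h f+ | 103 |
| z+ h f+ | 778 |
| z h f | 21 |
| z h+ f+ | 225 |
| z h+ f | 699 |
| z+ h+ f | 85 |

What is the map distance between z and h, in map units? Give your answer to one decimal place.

10.8 map units

The two rarest classes, z+ h+ f+ and z h f, are the double crossovers. Comparing them with the parentals, only the h allele has switched, so h is the middle locus and the order is z – h – f.
Crossovers in the z–h interval produce the single-crossover classes z h f+ and z+ h+ f (103 + 85 = 188) plus the double crossovers (43).
RF(z–h) = (188 + 43) / 2136 = 231/2136 = 0.1081 → 10.8 map units.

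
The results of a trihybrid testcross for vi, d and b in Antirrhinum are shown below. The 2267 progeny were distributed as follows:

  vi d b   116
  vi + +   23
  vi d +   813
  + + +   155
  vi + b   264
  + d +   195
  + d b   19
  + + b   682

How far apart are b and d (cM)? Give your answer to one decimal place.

The two most frequent reciprocal classes, vi d + and + + b, are the parental types, so the F1 was vi d + / + + b.
The two rarest classes, vi + + and + d b, are the double crossovers. Comparing them with the parentals, only the d allele has switched, so d is the middle locus and the order is b – d – vi.
Crossovers in the b–d interval produce the single-crossover classes vi d b and + + + (116 + 155 = 271) plus the double crossovers (42).
RF(b–d) = (271 + 42) / 2267 = 313/2267 = 0.1381 → 13.8 cM.

13.8 cM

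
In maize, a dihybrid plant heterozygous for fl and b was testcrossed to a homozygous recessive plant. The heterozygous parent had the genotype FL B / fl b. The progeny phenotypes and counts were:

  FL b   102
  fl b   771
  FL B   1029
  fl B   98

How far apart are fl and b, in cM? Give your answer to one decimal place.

10.0 cM

The recombinant classes are FL b and fl B: 102 + 98 = 200.
Recombination frequency = 200/2000 = 0.1000 ≈ 10.0%, i.e. 10.0 cM.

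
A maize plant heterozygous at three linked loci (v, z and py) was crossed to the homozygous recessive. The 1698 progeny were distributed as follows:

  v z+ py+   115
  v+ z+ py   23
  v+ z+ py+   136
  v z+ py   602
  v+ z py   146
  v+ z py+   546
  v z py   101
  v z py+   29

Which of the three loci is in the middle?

v

The two most frequent reciprocal classes, v+ z py+ and v z+ py, are the parental types, so the F1 was v+ z py+ / v z+ py.
The two rarest classes, v z py+ and v+ z+ py, are the double crossovers. Comparing them with the parentals, only the v allele has switched, so v is the middle locus and the order is py – v – z.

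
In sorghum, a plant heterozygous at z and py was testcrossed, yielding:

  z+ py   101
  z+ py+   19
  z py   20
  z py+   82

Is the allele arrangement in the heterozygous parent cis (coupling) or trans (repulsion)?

trans

The two most frequent classes are z+ py (101) and z py+ (82); these are the parental (non-recombinant) types.
So the F1 carried z+ py on one chromosome and z py+ on the other — the recessive alleles are on opposite chromosomes (trans / repulsion).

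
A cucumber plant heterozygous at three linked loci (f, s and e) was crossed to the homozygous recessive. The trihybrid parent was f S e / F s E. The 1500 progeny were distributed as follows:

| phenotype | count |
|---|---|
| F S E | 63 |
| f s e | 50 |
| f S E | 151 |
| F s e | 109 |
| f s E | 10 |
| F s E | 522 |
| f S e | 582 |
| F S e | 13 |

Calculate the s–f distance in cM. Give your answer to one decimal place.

9.1 cM

The two rarest classes, F S e and f s E, are the double crossovers. Comparing them with the parentals, only the f allele has switched, so f is the middle locus and the order is e – f – s.
Crossovers in the f–s interval produce the single-crossover classes f s e and F S E (50 + 63 = 113) plus the double crossovers (23).
RF(f–s) = (113 + 23) / 1500 = 136/1500 = 0.0907 → 9.1 cM.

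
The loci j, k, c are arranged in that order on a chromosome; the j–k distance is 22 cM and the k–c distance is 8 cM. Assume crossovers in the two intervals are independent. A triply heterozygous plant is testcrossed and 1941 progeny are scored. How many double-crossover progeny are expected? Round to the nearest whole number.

Map distances give recombination frequencies of 0.220 and 0.080 for the two intervals.
With no interference, expected double-crossover frequency = 0.220 × 0.080 = 0.01760.
Expected number = 0.01760 × 1941 = 34.16 ≈ 34.

34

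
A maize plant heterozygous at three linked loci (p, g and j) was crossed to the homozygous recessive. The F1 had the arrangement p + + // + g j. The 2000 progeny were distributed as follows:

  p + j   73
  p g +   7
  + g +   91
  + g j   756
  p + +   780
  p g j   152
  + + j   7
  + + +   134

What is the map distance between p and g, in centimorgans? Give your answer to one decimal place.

15.0 centimorgans

The two rarest classes, p g + and + + j, are the double crossovers. Comparing them with the parentals, only the g allele has switched, so g is the middle locus and the order is j – g – p.
Crossovers in the g–p interval produce the single-crossover classes + + + and p g j (134 + 152 = 286) plus the double crossovers (14).
RF(g–p) = (286 + 14) / 2000 = 300/2000 = 0.1500 → 15.0 centimorgans.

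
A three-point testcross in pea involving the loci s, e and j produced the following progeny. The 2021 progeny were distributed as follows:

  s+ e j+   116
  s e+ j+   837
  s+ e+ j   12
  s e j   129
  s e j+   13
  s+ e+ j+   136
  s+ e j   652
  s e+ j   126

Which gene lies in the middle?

The two most frequent reciprocal classes, s e+ j+ and s+ e j, are the parental types, so the F1 was s e+ j+ / s+ e j.
The two rarest classes, s e j+ and s+ e+ j, are the double crossovers. Comparing them with the parentals, only the e allele has switched, so e is the middle locus and the order is j – e – s.

e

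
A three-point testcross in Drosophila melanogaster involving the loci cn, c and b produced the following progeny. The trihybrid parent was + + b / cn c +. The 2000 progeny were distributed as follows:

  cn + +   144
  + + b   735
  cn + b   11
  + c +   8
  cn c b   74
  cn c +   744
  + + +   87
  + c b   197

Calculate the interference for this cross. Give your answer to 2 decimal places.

0.41

The two rarest classes, cn + b and + c +, are the double crossovers. Comparing them with the parentals, only the cn allele has switched, so cn is the middle locus and the order is c – cn – b.
c–cn: (341 + 19)/2000 = 0.1800; cn–b: (161 + 19)/2000 = 0.0900.
Expected DCO frequency = 0.1800 × 0.0900 ≈ 0.01620; observed = 19/2000 ≈ 0.00950.
Coefficient of coincidence = 0.00950/0.01620 ≈ 0.59; interference = 1 − 0.59 = 0.41.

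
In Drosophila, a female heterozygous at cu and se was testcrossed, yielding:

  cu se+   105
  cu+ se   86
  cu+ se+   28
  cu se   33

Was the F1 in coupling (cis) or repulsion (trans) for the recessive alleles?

The two most frequent classes are cu+ se (86) and cu se+ (105); these are the parental (non-recombinant) types.
So the F1 carried cu+ se on one chromosome and cu se+ on the other — the recessive alleles are on opposite chromosomes (trans / repulsion).

trans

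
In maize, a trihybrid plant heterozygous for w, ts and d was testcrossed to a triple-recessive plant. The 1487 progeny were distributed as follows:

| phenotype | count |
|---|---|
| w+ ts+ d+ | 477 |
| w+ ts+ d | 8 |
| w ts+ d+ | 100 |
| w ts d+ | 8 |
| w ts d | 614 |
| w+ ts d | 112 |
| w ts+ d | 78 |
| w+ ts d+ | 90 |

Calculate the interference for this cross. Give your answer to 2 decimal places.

0.43

The two most frequent reciprocal classes, w ts d and w+ ts+ d+, are the parental types, so the F1 was w ts d / w+ ts+ d+.
The two rarest classes, w ts d+ and w+ ts+ d, are the double crossovers. Comparing them with the parentals, only the d allele has switched, so d is the middle locus and the order is w – d – ts.
w–d: (212 + 16)/1487 = 0.1533; d–ts: (168 + 16)/1487 = 0.1237.
Expected DCO frequency = 0.1533 × 0.1237 ≈ 0.01896; observed = 16/1487 ≈ 0.01076.
Coefficient of coincidence = 0.01076/0.01896 ≈ 0.57; interference = 1 − 0.57 = 0.43.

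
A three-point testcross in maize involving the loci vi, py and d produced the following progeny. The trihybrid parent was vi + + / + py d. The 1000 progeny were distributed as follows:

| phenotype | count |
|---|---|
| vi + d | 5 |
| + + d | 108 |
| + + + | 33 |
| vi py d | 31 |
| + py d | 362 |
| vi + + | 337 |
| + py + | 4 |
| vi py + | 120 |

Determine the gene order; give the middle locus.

The two rarest classes, vi + d and + py +, are the double crossovers. Comparing them with the parentals, only the d allele has switched, so d is the middle locus and the order is py – d – vi.

d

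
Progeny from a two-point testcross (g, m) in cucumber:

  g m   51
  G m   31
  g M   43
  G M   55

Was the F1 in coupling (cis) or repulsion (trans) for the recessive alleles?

cis

The two most frequent classes are G M (55) and g m (51); these are the parental (non-recombinant) types.
So the F1 carried G M on one chromosome and g m on the other — the recessive alleles are on the same chromosome (cis / coupling).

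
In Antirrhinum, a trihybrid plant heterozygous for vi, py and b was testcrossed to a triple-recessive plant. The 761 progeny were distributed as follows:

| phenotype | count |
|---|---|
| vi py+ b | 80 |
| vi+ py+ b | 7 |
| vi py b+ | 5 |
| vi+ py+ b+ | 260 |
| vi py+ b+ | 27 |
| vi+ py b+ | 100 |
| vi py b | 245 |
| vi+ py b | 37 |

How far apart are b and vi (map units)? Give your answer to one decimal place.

10.0 map units

The two most frequent reciprocal classes, vi py b and vi+ py+ b+, are the parental types, so the F1 was vi py b / vi+ py+ b+.
The two rarest classes, vi py b+ and vi+ py+ b, are the double crossovers. Comparing them with the parentals, only the b allele has switched, so b is the middle locus and the order is vi – b – py.
Crossovers in the vi–b interval produce the single-crossover classes vi+ py b and vi py+ b+ (37 + 27 = 64) plus the double crossovers (12).
RF(vi–b) = (64 + 12) / 761 = 76/761 = 0.0999 → 10.0 map units.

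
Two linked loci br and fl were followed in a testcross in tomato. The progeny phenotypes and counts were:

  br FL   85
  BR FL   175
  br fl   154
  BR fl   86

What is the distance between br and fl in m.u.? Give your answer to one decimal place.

34.2 m.u.

The two most frequent classes, BR FL (175) and br fl (154), are the parental types, so the F1 was BR FL / br fl.
The recombinant classes are BR fl and br FL: 86 + 85 = 171.
Recombination frequency = 171/500 = 0.3420 ≈ 34.2%, i.e. 34.2 m.u.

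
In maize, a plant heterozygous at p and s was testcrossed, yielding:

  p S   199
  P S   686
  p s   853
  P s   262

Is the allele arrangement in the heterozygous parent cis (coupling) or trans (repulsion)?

cis

The two most frequent classes are P S (686) and p s (853); these are the parental (non-recombinant) types.
So the F1 carried P S on one chromosome and p s on the other — the recessive alleles are on the same chromosome (cis / coupling).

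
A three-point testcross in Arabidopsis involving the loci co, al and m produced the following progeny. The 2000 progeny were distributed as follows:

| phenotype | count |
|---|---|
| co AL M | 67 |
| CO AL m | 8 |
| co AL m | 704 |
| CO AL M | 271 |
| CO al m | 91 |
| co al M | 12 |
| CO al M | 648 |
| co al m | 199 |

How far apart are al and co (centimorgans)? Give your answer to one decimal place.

24.5 centimorgans

The two most frequent reciprocal classes, co AL m and CO al M, are the parental types, so the F1 was co AL m / CO al M.
The two rarest classes, CO AL m and co al M, are the double crossovers. Comparing them with the parentals, only the co allele has switched, so co is the middle locus and the order is al – co – m.
Crossovers in the al–co interval produce the single-crossover classes co al m and CO AL M (199 + 271 = 470) plus the double crossovers (20).
RF(al–co) = (470 + 20) / 2000 = 490/2000 = 0.2450 → 24.5 centimorgans.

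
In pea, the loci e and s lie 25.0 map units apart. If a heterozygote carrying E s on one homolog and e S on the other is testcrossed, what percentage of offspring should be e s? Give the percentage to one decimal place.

12.5%

A map distance of 25.0 map units corresponds to a recombination frequency of 0.250.
The F1 is E s / e S, so e s is a recombinant gamete class with expected frequency r/2 = 0.250/2 = 0.1250.
That is 0.1250 = 12.5% of the progeny.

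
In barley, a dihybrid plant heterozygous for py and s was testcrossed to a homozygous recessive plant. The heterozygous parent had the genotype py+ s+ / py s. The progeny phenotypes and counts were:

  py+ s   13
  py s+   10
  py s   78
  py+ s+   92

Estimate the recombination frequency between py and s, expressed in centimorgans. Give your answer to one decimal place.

11.9 centimorgans

The recombinant classes are py+ s and py s+: 13 + 10 = 23.
Recombination frequency = 23/193 = 0.1192 ≈ 11.9%, i.e. 11.9 centimorgans.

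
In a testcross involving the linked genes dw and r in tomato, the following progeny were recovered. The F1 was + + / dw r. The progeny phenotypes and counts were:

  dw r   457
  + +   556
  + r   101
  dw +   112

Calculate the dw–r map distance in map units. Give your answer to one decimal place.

17.4 map units

The recombinant classes are + r and dw +: 101 + 112 = 213.
Recombination frequency = 213/1226 = 0.1737 ≈ 17.4%, i.e. 17.4 map units.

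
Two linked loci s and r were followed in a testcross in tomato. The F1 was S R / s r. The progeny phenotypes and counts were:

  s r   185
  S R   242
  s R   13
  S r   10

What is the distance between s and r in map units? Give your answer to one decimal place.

The recombinant classes are S r and s R: 10 + 13 = 23.
Recombination frequency = 23/450 = 0.0511 ≈ 5.1%, i.e. 5.1 map units.

5.1 map units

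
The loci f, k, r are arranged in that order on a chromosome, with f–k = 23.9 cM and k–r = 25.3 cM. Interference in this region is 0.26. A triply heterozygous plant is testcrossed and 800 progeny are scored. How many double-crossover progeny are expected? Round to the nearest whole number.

36

Map distances give recombination frequencies of 0.239 and 0.253 for the two intervals.
With interference 0.26 (so coincidence = 0.74), expected double-crossover frequency = 0.239 × 0.253 × 0.74 = 0.04475.
Expected number = 0.04475 × 800 = 35.80 ≈ 36.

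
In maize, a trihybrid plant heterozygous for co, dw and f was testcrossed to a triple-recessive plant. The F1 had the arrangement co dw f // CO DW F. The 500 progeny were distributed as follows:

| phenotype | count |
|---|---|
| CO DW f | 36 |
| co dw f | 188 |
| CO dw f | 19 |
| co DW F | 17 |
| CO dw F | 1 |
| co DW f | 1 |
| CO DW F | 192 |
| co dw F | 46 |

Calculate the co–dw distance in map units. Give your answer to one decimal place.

7.6 map units

The two rarest classes, co DW f and CO dw F, are the double crossovers. Comparing them with the parentals, only the dw allele has switched, so dw is the middle locus and the order is co – dw – f.
Crossovers in the co–dw interval produce the single-crossover classes CO dw f and co DW F (19 + 17 = 36) plus the double crossovers (2).
RF(co–dw) = (36 + 2) / 500 = 38/500 = 0.0760 → 7.6 map units.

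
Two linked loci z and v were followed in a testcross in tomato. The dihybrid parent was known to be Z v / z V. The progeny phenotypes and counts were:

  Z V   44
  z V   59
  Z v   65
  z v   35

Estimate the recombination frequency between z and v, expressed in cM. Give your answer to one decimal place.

38.9 cM

The recombinant classes are Z V and z v: 44 + 35 = 79.
Recombination frequency = 79/203 = 0.3892 ≈ 38.9%, i.e. 38.9 cM.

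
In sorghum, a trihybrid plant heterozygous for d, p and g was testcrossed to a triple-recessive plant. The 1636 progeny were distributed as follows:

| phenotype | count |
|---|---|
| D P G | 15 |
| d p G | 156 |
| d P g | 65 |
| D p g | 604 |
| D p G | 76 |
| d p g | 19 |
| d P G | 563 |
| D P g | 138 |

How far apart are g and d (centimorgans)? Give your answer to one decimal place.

The two most frequent reciprocal classes, D p g and d P G, are the parental types, so the F1 was D p g / d P G.
The two rarest classes, d p g and D P G, are the double crossovers. Comparing them with the parentals, only the d allele has switched, so d is the middle locus and the order is g – d – p.
Crossovers in the g–d interval produce the single-crossover classes D p G and d P g (76 + 65 = 141) plus the double crossovers (34).
RF(g–d) = (141 + 34) / 1636 = 175/1636 = 0.1070 → 10.7 centimorgans.

10.7 centimorgans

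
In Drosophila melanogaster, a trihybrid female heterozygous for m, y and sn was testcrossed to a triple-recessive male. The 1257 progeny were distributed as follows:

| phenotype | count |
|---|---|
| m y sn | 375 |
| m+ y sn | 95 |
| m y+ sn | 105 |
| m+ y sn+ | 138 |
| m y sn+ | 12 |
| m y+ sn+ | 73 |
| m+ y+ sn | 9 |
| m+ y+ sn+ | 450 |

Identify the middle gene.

The two most frequent reciprocal classes, m+ y+ sn+ and m y sn, are the parental types, so the F1 was m+ y+ sn+ / m y sn.
The two rarest classes, m+ y+ sn and m y sn+, are the double crossovers. Comparing them with the parentals, only the sn allele has switched, so sn is the middle locus and the order is m – sn – y.

sn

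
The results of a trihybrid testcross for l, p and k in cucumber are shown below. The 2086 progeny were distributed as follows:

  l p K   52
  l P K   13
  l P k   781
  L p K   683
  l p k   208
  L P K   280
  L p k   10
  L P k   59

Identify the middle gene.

The two most frequent reciprocal classes, l P k and L p K, are the parental types, so the F1 was l P k / L p K.
The two rarest classes, l P K and L p k, are the double crossovers. Comparing them with the parentals, only the k allele has switched, so k is the middle locus and the order is l – k – p.

k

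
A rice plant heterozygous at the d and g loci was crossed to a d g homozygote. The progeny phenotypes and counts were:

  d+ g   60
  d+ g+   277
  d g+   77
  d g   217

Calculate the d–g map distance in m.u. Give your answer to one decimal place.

21.7 m.u.

The two most frequent classes, d+ g+ (277) and d g (217), are the parental types, so the F1 was d+ g+ / d g.
The recombinant classes are d+ g and d g+: 60 + 77 = 137.
Recombination frequency = 137/631 = 0.2171 ≈ 21.7%, i.e. 21.7 m.u.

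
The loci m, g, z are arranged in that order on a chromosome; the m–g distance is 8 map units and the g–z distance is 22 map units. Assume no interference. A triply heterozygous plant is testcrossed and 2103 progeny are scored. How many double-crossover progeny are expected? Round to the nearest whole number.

Map distances give recombination frequencies of 0.080 and 0.220 for the two intervals.
With no interference, expected double-crossover frequency = 0.080 × 0.220 = 0.01760.
Expected number = 0.01760 × 2103 = 37.01 ≈ 37.

37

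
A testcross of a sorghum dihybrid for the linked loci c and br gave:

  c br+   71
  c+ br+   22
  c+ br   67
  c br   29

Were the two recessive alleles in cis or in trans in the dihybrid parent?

The two most frequent classes are c+ br (67) and c br+ (71); these are the parental (non-recombinant) types.
So the F1 carried c+ br on one chromosome and c br+ on the other — the recessive alleles are on opposite chromosomes (trans / repulsion).

trans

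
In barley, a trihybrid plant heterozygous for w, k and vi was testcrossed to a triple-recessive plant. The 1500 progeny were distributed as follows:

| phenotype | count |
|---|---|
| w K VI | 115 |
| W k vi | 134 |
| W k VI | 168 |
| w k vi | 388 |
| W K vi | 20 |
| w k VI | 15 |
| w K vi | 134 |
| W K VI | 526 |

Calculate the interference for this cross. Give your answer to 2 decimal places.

The two most frequent reciprocal classes, w k vi and W K VI, are the parental types, so the F1 was w k vi / W K VI.
The two rarest classes, w k VI and W K vi, are the double crossovers. Comparing them with the parentals, only the vi allele has switched, so vi is the middle locus and the order is w – vi – k.
w–vi: (249 + 35)/1500 = 0.1893; vi–k: (302 + 35)/1500 = 0.2247.
Expected DCO frequency = 0.1893 × 0.2247 ≈ 0.04254; observed = 35/1500 ≈ 0.02333.
Coefficient of coincidence = 0.02333/0.04254 ≈ 0.55; interference = 1 − 0.55 = 0.45.

0.45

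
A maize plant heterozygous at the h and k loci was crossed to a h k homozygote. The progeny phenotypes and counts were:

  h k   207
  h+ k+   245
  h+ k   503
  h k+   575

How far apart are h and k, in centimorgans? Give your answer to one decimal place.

The two most frequent classes, h+ k (503) and h k+ (575), are the parental types, so the F1 was h+ k / h k+.
The recombinant classes are h+ k+ and h k: 245 + 207 = 452.
Recombination frequency = 452/1530 = 0.2954 ≈ 29.5%, i.e. 29.5 centimorgans.

29.5 centimorgans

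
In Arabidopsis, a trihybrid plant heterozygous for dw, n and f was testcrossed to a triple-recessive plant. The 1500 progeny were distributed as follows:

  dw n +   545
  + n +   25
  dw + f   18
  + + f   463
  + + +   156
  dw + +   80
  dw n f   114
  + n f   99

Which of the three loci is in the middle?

dw

The two most frequent reciprocal classes, dw n + and + + f, are the parental types, so the F1 was dw n + / + + f.
The two rarest classes, + n + and dw + f, are the double crossovers. Comparing them with the parentals, only the dw allele has switched, so dw is the middle locus and the order is f – dw – n.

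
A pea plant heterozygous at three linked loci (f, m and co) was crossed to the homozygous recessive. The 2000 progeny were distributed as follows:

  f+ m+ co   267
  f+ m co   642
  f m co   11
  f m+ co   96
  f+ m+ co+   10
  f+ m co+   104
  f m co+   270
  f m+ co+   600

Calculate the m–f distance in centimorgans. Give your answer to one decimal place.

The two most frequent reciprocal classes, f+ m co and f m+ co+, are the parental types, so the F1 was f+ m co / f m+ co+.
The two rarest classes, f m co and f+ m+ co+, are the double crossovers. Comparing them with the parentals, only the f allele has switched, so f is the middle locus and the order is co – f – m.
Crossovers in the f–m interval produce the single-crossover classes f+ m+ co and f m co+ (267 + 270 = 537) plus the double crossovers (21).
RF(f–m) = (537 + 21) / 2000 = 558/2000 = 0.2790 → 27.9 centimorgans.

27.9 centimorgans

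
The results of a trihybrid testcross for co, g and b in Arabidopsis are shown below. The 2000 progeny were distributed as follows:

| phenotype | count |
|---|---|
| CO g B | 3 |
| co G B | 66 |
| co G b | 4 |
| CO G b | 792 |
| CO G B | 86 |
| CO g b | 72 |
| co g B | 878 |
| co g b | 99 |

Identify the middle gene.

co

The two most frequent reciprocal classes, co g B and CO G b, are the parental types, so the F1 was co g B / CO G b.
The two rarest classes, CO g B and co G b, are the double crossovers. Comparing them with the parentals, only the co allele has switched, so co is the middle locus and the order is g – co – b.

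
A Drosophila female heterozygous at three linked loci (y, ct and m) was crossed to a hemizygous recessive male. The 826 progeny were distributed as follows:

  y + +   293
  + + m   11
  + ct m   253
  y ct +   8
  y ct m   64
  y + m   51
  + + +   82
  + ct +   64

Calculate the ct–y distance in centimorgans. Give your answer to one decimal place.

20.0 centimorgans

The two most frequent reciprocal classes, + ct m and y + +, are the parental types, so the F1 was + ct m / y + +.
The two rarest classes, + + m and y ct +, are the double crossovers. Comparing them with the parentals, only the ct allele has switched, so ct is the middle locus and the order is m – ct – y.
Crossovers in the ct–y interval produce the single-crossover classes y ct m and + + + (64 + 82 = 146) plus the double crossovers (19).
RF(ct–y) = (146 + 19) / 826 = 165/826 = 0.1998 → 20.0 centimorgans.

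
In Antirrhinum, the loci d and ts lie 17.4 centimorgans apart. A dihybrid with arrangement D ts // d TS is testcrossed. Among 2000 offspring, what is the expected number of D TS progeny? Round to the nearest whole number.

A map distance of 17.4 centimorgans corresponds to a recombination frequency of 0.174.
The F1 is D ts / d TS, so D TS is a recombinant gamete class with expected frequency r/2 = 0.174/2 = 0.0870.
Expected number = 0.0870 × 2000 = 174.00 ≈ 174.

174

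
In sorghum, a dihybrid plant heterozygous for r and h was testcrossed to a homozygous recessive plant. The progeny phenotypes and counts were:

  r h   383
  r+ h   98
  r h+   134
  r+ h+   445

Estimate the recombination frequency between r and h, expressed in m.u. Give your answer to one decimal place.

The two most frequent classes, r+ h+ (445) and r h (383), are the parental types, so the F1 was r+ h+ / r h.
The recombinant classes are r+ h and r h+: 98 + 134 = 232.
Recombination frequency = 232/1060 = 0.2189 ≈ 21.9%, i.e. 21.9 m.u.

21.9 m.u.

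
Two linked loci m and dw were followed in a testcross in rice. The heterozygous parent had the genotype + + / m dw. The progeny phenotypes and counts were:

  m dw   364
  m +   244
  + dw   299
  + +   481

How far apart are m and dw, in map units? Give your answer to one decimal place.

39.1 map units

The recombinant classes are + dw and m +: 299 + 244 = 543.
Recombination frequency = 543/1388 = 0.3912 ≈ 39.1%, i.e. 39.1 map units.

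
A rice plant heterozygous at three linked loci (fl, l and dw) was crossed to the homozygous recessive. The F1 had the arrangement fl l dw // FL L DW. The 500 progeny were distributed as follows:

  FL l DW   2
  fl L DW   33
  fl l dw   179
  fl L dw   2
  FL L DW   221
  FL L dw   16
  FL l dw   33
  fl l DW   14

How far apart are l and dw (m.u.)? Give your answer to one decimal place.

The two rarest classes, fl L dw and FL l DW, are the double crossovers. Comparing them with the parentals, only the l allele has switched, so l is the middle locus and the order is dw – l – fl.
Crossovers in the dw–l interval produce the single-crossover classes fl l DW and FL L dw (14 + 16 = 30) plus the double crossovers (4).
RF(dw–l) = (30 + 4) / 500 = 34/500 = 0.0680 → 6.8 m.u.

6.8 m.u.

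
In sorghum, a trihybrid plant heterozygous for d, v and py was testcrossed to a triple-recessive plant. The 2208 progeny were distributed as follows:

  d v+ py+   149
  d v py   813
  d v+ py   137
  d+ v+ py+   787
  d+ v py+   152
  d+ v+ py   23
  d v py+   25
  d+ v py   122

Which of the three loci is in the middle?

py

The two most frequent reciprocal classes, d+ v+ py+ and d v py, are the parental types, so the F1 was d+ v+ py+ / d v py.
The two rarest classes, d+ v+ py and d v py+, are the double crossovers. Comparing them with the parentals, only the py allele has switched, so py is the middle locus and the order is v – py – d.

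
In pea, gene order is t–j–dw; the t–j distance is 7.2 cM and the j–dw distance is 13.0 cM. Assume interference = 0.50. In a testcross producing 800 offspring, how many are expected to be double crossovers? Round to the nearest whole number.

4

Map distances give recombination frequencies of 0.072 and 0.130 for the two intervals.
With interference 0.50 (so coincidence = 0.50), expected double-crossover frequency = 0.072 × 0.130 × 0.50 = 0.00468.
Expected number = 0.00468 × 800 = 3.74 ≈ 4.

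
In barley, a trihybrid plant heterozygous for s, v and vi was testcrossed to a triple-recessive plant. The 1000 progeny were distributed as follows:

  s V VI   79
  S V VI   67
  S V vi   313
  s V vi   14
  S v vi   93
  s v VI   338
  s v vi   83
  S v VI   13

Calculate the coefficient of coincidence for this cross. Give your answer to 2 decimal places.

0.77

The two most frequent reciprocal classes, S V vi and s v VI, are the parental types, so the F1 was S V vi / s v VI.
The two rarest classes, s V vi and S v VI, are the double crossovers. Comparing them with the parentals, only the s allele has switched, so s is the middle locus and the order is vi – s – v.
vi–s: (150 + 27)/1000 = 0.1770; s–v: (172 + 27)/1000 = 0.1990.
Expected DCO frequency = 0.1770 × 0.1990 ≈ 0.03522; observed = 27/1000 ≈ 0.02700.
Coefficient of coincidence = 0.02700/0.03522 ≈ 0.77.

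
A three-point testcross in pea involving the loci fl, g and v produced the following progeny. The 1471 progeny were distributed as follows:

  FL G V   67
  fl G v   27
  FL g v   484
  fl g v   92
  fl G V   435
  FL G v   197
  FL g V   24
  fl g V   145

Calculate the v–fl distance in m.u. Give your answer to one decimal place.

The two most frequent reciprocal classes, FL g v and fl G V, are the parental types, so the F1 was FL g v / fl G V.
The two rarest classes, FL g V and fl G v, are the double crossovers. Comparing them with the parentals, only the v allele has switched, so v is the middle locus and the order is fl – v – g.
Crossovers in the fl–v interval produce the single-crossover classes fl g v and FL G V (92 + 67 = 159) plus the double crossovers (51).
RF(fl–v) = (159 + 51) / 1471 = 210/1471 = 0.1428 → 14.3 m.u.

14.3 m.u.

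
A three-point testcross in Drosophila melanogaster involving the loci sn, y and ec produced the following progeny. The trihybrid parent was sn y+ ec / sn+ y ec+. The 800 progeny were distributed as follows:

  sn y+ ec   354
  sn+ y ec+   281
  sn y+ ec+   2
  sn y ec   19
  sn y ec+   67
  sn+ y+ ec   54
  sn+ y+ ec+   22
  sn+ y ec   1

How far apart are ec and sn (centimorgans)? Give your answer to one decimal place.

The two rarest classes, sn y+ ec+ and sn+ y ec, are the double crossovers. Comparing them with the parentals, only the ec allele has switched, so ec is the middle locus and the order is y – ec – sn.
Crossovers in the ec–sn interval produce the single-crossover classes sn+ y+ ec and sn y ec+ (54 + 67 = 121) plus the double crossovers (3).
RF(ec–sn) = (121 + 3) / 800 = 124/800 = 0.1550 → 15.5 centimorgans.

15.5 centimorgans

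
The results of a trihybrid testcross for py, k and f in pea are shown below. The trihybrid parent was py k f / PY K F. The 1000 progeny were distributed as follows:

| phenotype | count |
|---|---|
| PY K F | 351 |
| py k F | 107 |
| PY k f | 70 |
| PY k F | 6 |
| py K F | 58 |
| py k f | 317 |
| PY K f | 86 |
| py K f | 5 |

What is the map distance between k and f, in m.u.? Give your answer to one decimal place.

The two rarest classes, py K f and PY k F, are the double crossovers. Comparing them with the parentals, only the k allele has switched, so k is the middle locus and the order is f – k – py.
Crossovers in the f–k interval produce the single-crossover classes py k F and PY K f (107 + 86 = 193) plus the double crossovers (11).
RF(f–k) = (193 + 11) / 1000 = 204/1000 = 0.2040 → 20.4 m.u.

20.4 m.u.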